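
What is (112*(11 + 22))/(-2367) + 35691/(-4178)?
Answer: -33307495/3296442 ≈ -10.104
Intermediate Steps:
(112*(11 + 22))/(-2367) + 35691/(-4178) = (112*33)*(-1/2367) + 35691*(-1/4178) = 3696*(-1/2367) - 35691/4178 = -1232/789 - 35691/4178 = -33307495/3296442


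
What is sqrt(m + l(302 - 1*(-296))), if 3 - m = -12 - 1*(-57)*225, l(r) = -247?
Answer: I*sqrt(13057) ≈ 114.27*I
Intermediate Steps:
m = -12810 (m = 3 - (-12 - 1*(-57)*225) = 3 - (-12 + 57*225) = 3 - (-12 + 12825) = 3 - 1*12813 = 3 - 12813 = -12810)
sqrt(m + l(302 - 1*(-296))) = sqrt(-12810 - 247) = sqrt(-13057) = I*sqrt(13057)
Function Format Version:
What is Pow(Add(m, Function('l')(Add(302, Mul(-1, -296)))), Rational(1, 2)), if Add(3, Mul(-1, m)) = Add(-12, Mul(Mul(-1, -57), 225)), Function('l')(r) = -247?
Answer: Mul(I, Pow(13057, Rational(1, 2))) ≈ Mul(114.27, I)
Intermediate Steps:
m = -12810 (m = Add(3, Mul(-1, Add(-12, Mul(Mul(-1, -57), 225)))) = Add(3, Mul(-1, Add(-12, Mul(57, 225)))) = Add(3, Mul(-1, Add(-12, 12825))) = Add(3, Mul(-1, 12813)) = Add(3, -12813) = -12810)
Pow(Add(m, Function('l')(Add(302, Mul(-1, -296)))), Rational(1, 2)) = Pow(Add(-12810, -247), Rational(1, 2)) = Pow(-13057, Rational(1, 2)) = Mul(I, Pow(13057, Rational(1, 2)))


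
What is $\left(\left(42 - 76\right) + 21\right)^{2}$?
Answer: $169$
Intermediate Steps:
$\left(\left(42 - 76\right) + 21\right)^{2} = \left(-34 + 21\right)^{2} = \left(-13\right)^{2} = 169$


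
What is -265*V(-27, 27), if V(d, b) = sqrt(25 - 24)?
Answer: -265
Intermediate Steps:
V(d, b) = 1 (V(d, b) = sqrt(1) = 1)
-265*V(-27, 27) = -265*1 = -265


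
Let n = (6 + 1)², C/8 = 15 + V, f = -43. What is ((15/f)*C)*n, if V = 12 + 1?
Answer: -164640/43 ≈ -3828.8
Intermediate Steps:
V = 13
C = 224 (C = 8*(15 + 13) = 8*28 = 224)
n = 49 (n = 7² = 49)
((15/f)*C)*n = ((15/(-43))*224)*49 = ((15*(-1/43))*224)*49 = -15/43*224*49 = -3360/43*49 = -164640/43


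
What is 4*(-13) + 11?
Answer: -41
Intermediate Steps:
4*(-13) + 11 = -52 + 11 = -41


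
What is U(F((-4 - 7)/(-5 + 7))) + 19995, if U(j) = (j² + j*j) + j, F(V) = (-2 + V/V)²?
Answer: 19998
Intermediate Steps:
F(V) = 1 (F(V) = (-2 + 1)² = (-1)² = 1)
U(j) = j + 2*j² (U(j) = (j² + j²) + j = 2*j² + j = j + 2*j²)
U(F((-4 - 7)/(-5 + 7))) + 19995 = 1*(1 + 2*1) + 19995 = 1*(1 + 2) + 19995 = 1*3 + 19995 = 3 + 19995 = 19998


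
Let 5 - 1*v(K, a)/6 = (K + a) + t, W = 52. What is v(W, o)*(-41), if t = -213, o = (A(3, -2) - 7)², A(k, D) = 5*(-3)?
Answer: 78228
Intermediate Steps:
A(k, D) = -15
o = 484 (o = (-15 - 7)² = (-22)² = 484)
v(K, a) = 1308 - 6*K - 6*a (v(K, a) = 30 - 6*((K + a) - 213) = 30 - 6*(-213 + K + a) = 30 + (1278 - 6*K - 6*a) = 1308 - 6*K - 6*a)
v(W, o)*(-41) = (1308 - 6*52 - 6*484)*(-41) = (1308 - 312 - 2904)*(-41) = -1908*(-41) = 78228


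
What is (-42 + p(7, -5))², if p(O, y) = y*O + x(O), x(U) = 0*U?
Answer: 5929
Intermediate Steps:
x(U) = 0
p(O, y) = O*y (p(O, y) = y*O + 0 = O*y + 0 = O*y)
(-42 + p(7, -5))² = (-42 + 7*(-5))² = (-42 - 35)² = (-77)² = 5929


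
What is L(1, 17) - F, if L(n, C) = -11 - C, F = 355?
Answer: -383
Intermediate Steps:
L(1, 17) - F = (-11 - 1*17) - 1*355 = (-11 - 17) - 355 = -28 - 355 = -383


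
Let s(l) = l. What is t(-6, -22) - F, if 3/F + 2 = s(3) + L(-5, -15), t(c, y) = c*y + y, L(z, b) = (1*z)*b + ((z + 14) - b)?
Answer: 10997/100 ≈ 109.97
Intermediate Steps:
L(z, b) = 14 + z - b + b*z (L(z, b) = z*b + ((14 + z) - b) = b*z + (14 + z - b) = 14 + z - b + b*z)
t(c, y) = y + c*y
F = 3/100 (F = 3/(-2 + (3 + (14 - 5 - 1*(-15) - 15*(-5)))) = 3/(-2 + (3 + (14 - 5 + 15 + 75))) = 3/(-2 + (3 + 99)) = 3/(-2 + 102) = 3/100 ≈ 0.030000)
t(-6, -22) - F = -22*(1 - 6) - 1*3/100 = -22*(-5) - 3/100 = 110 - 3/100 = 10997/100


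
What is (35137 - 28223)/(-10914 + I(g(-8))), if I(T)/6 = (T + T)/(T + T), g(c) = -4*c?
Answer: -3457/5454 ≈ -0.63385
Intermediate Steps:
I(T) = 6 (I(T) = 6*((T + T)/(T + T)) = 6*((2*T)/((2*T))) = 6*((2*T)*(1/(2*T))) = 6*1 = 6)
(35137 - 28223)/(-10914 + I(g(-8))) = (35137 - 28223)/(-10914 + 6) = 6914/(-10908) = 6914*(-1/10908) = -3457/5454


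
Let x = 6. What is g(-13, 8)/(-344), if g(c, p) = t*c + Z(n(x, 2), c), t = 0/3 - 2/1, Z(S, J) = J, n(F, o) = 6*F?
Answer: -13/344 ≈ -0.037791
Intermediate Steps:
t = -2 (t = 0*(⅓) - 2*1 = 0 - 2 = -2)
g(c, p) = -c (g(c, p) = -2*c + c = -c)
g(-13, 8)/(-344) = -1*(-13)/(-344) = 13*(-1/344) = -13/344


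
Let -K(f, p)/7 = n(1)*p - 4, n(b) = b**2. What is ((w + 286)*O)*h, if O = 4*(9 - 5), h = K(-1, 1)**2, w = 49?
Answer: 2363760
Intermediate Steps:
K(f, p) = 28 - 7*p (K(f, p) = -7*(1**2*p - 4) = -7*(1*p - 4) = -7*(p - 4) = -7*(-4 + p) = 28 - 7*p)
h = 441 (h = (28 - 7*1)**2 = (28 - 7)**2 = 21**2 = 441)
O = 16 (O = 4*4 = 16)
((w + 286)*O)*h = ((49 + 286)*16)*441 = (335*16)*441 = 5360*441 = 2363760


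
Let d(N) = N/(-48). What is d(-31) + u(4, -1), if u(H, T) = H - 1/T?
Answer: 271/48 ≈ 5.6458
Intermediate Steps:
d(N) = -N/48 (d(N) = N*(-1/48) = -N/48)
d(-31) + u(4, -1) = -1/48*(-31) + (4 - 1/(-1)) = 31/48 + (4 - 1*(-1)) = 31/48 + (4 + 1) = 31/48 + 5 = 271/48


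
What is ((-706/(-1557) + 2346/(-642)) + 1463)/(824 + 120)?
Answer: 60800273/39317364 ≈ 1.5464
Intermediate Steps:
((-706/(-1557) + 2346/(-642)) + 1463)/(824 + 120) = ((-706*(-1/1557) + 2346*(-1/642)) + 1463)/944 = ((706/1557 - 391/107) + 1463)*(1/944) = (-533245/166599 + 1463)*(1/944) = (243201092/166599)*(1/944) = 60800273/39317364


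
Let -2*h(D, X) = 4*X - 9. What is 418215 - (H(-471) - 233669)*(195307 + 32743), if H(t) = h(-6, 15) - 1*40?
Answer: 53303570940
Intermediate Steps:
h(D, X) = 9/2 - 2*X (h(D, X) = -(4*X - 9)/2 = -(-9 + 4*X)/2 = 9/2 - 2*X)
H(t) = -131/2 (H(t) = (9/2 - 2*15) - 1*40 = (9/2 - 30) - 40 = -51/2 - 40 = -131/2)
418215 - (H(-471) - 233669)*(195307 + 32743) = 418215 - (-131/2 - 233669)*(195307 + 32743) = 418215 - (-467469)*228050/2 = 418215 - 1*(-53303152725) = 418215 + 53303152725 = 53303570940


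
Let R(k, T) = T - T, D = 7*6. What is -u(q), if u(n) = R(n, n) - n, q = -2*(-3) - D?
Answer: -36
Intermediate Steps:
D = 42
R(k, T) = 0
q = -36 (q = -2*(-3) - 1*42 = 6 - 42 = -36)
u(n) = -n (u(n) = 0 - n = -n)
-u(q) = -(-1)*(-36) = -1*36 = -36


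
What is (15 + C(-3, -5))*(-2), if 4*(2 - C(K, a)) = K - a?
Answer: -33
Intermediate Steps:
C(K, a) = 2 - K/4 + a/4 (C(K, a) = 2 - (K - a)/4 = 2 + (-K/4 + a/4) = 2 - K/4 + a/4)
(15 + C(-3, -5))*(-2) = (15 + (2 - 1/4*(-3) + (1/4)*(-5)))*(-2) = (15 + (2 + 3/4 - 5/4))*(-2) = (15 + 3/2)*(-2) = (33/2)*(-2) = -33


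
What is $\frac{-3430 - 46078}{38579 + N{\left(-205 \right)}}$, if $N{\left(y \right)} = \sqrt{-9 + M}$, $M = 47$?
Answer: $- \frac{1909969132}{1488339203} + \frac{49508 \sqrt{38}}{1488339203} \approx -1.2831$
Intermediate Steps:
$N{\left(y \right)} = \sqrt{38}$ ($N{\left(y \right)} = \sqrt{-9 + 47} = \sqrt{38}$)
$\frac{-3430 - 46078}{38579 + N{\left(-205 \right)}} = \frac{-3430 - 46078}{38579 + \sqrt{38}} = - \frac{49508}{38579 + \sqrt{38}}$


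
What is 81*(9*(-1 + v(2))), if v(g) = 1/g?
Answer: -729/2 ≈ -364.50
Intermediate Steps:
81*(9*(-1 + v(2))) = 81*(9*(-1 + 1/2)) = 81*(9*(-1/2)) = 81*(-9/2) = -729/2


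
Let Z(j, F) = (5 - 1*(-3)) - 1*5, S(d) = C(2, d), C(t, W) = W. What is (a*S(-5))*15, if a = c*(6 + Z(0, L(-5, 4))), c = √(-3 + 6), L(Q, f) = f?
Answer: -675*√3 ≈ -1169.1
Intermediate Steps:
S(d) = d
c = √3 ≈ 1.7320
Z(j, F) = 3 (Z(j, F) = (5 + 3) - 5 = 8 - 5 = 3)
a = 9*√3 (a = √3*(6 + 3) = √3*9 = 9*√3 ≈ 15.588)
(a*S(-5))*15 = ((9*√3)*(-5))*15 = -45*√3*15 = -675*√3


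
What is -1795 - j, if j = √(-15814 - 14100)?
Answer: -1795 - I*√29914 ≈ -1795.0 - 172.96*I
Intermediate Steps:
j = I*√29914 (j = √(-29914) = I*√29914 ≈ 172.96*I)
-1795 - j = -1795 - I*√29914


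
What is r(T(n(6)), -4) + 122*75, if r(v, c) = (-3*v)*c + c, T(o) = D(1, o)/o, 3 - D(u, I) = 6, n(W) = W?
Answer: 9140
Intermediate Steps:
D(u, I) = -3 (D(u, I) = 3 - 1*6 = 3 - 6 = -3)
T(o) = -3/o
r(v, c) = c - 3*c*v (r(v, c) = -3*c*v + c = c - 3*c*v)
r(T(n(6)), -4) + 122*75 = -4*(1 - (-9)/6) + 122*75 = -4*(1 - (-9)/6) + 9150 = -4*(1 - 3*(-1/2)) + 9150 = -4*(1 + 3/2) + 9150 = -4*5/2 + 9150 = -10 + 9150 = 9140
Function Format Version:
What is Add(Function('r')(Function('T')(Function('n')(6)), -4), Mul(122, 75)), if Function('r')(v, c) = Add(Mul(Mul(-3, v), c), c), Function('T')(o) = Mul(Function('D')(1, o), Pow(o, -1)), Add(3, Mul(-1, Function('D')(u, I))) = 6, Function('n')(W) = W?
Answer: 9140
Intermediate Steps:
Function('D')(u, I) = -3 (Function('D')(u, I) = Add(3, Mul(-1, 6)) = Add(3, -6) = -3)
Function('T')(o) = Mul(-3, Pow(o, -1))
Function('r')(v, c) = Add(c, Mul(-3, c, v)) (Function('r')(v, c) = Add(Mul(-3, c, v), c) = Add(c, Mul(-3, c, v)))
Add(Function('r')(Function('T')(Function('n')(6)), -4), Mul(122, 75)) = Add(Mul(-4, Add(1, Mul(-3, Mul(-3, Pow(6, -1))))), Mul(122, 75)) = Add(Mul(-4, Add(1, Mul(-3, Mul(-3, Rational(1, 6))))), 9150) = Add(Mul(-4, Add(1, Mul(-3, Rational(-1, 2)))), 9150) = Add(Mul(-4, Add(1, Rational(3, 2))), 9150) = Add(Mul(-4, Rational(5, 2)), 9150) = Add(-10, 9150) = 9140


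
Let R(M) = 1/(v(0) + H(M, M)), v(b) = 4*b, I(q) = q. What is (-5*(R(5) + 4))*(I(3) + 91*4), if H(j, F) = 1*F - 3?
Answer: -16515/2 ≈ -8257.5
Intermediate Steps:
H(j, F) = -3 + F (H(j, F) = F - 3 = -3 + F)
R(M) = 1/(-3 + M) (R(M) = 1/(4*0 + (-3 + M)) = 1/(0 + (-3 + M)) = 1/(-3 + M))
(-5*(R(5) + 4))*(I(3) + 91*4) = (-5*(1/(-3 + 5) + 4))*(3 + 91*4) = (-5*(1/2 + 4))*(3 + 364) = -5*(½ + 4)*367 = -5*9/2*367 = -45/2*367 = -16515/2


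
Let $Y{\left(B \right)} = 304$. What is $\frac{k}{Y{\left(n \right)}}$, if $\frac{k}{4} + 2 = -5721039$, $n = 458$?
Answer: $- \frac{5721041}{76} \approx -75277.0$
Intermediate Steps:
$k = -22884164$ ($k = -8 + 4 \left(-5721039\right) = -8 - 22884156 = -22884164$)
$\frac{k}{Y{\left(n \right)}} = - \frac{22884164}{304} = \left(-22884164\right) \frac{1}{304} = - \frac{5721041}{76}$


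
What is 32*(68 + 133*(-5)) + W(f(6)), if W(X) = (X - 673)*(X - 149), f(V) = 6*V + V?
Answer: 48413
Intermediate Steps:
f(V) = 7*V
W(X) = (-673 + X)*(-149 + X)
32*(68 + 133*(-5)) + W(f(6)) = 32*(68 + 133*(-5)) + (100277 + (7*6)**2 - 5754*6) = 32*(68 - 665) + (100277 + 42**2 - 822*42) = 32*(-597) + (100277 + 1764 - 34524) = -19104 + 67517 = 48413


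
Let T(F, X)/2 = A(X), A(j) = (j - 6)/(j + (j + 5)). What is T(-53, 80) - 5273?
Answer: -869897/165 ≈ -5272.1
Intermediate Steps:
A(j) = (-6 + j)/(5 + 2*j) (A(j) = (-6 + j)/(j + (5 + j)) = (-6 + j)/(5 + 2*j))
T(F, X) = 2*(-6 + X)/(5 + 2*X) (T(F, X) = 2*((-6 + X)/(5 + 2*X)) = 2*(-6 + X)/(5 + 2*X))
T(-53, 80) - 5273 = 2*(-6 + 80)/(5 + 2*80) - 5273 = 2*74/(5 + 160) - 5273 = 2*74/165 - 5273 = 2*(1/165)*74 - 5273 = 148/165 - 5273 = -869897/165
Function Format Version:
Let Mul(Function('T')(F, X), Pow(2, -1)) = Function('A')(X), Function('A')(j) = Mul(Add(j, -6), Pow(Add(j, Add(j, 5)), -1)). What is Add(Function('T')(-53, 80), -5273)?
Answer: Rational(-869897, 165) ≈ -5272.1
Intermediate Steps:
Function('A')(j) = Mul(Pow(Add(5, Mul(2, j)), -1), Add(-6, j)) (Function('A')(j) = Mul(Add(-6, j), Pow(Add(j, Add(5, j)), -1)) = Mul(Add(-6, j), Pow(Add(5, Mul(2, j)), -1)) = Mul(Pow(Add(5, Mul(2, j)), -1), Add(-6, j)))
Function('T')(F, X) = Mul(2, Pow(Add(5, Mul(2, X)), -1), Add(-6, X)) (Function('T')(F, X) = Mul(2, Mul(Pow(Add(5, Mul(2, X)), -1), Add(-6, X))) = Mul(2, Pow(Add(5, Mul(2, X)), -1), Add(-6, X)))
Add(Function('T')(-53, 80), -5273) = Add(Mul(2, Pow(Add(5, Mul(2, 80)), -1), Add(-6, 80)), -5273) = Add(Mul(2, Pow(Add(5, 160), -1), 74), -5273) = Add(Mul(2, Pow(165, -1), 74), -5273) = Add(Mul(2, Rational(1, 165), 74), -5273) = Add(Rational(148, 165), -5273) = Rational(-869897, 165)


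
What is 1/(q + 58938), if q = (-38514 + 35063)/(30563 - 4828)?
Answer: 25735/1516765979 ≈ 1.6967e-5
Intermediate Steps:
q = -3451/25735 ≈ -0.13410
1/(q + 58938) = 1/(-3451/25735 + 58938) = 1/(1516765979/25735) = 25735/1516765979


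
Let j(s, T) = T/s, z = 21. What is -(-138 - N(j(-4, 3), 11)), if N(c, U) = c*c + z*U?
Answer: 5913/16 ≈ 369.56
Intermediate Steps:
N(c, U) = c² + 21*U (N(c, U) = c*c + 21*U = c² + 21*U)
-(-138 - N(j(-4, 3), 11)) = -(-138 - ((3/(-4))² + 21*11)) = -(-138 - ((3*(-¼))² + 231)) = -(-138 - ((-¾)² + 231)) = -(-138 - (9/16 + 231)) = -(-138 - 1*3705/16) = -(-138 - 3705/16) = -1*(-5913/16) = 5913/16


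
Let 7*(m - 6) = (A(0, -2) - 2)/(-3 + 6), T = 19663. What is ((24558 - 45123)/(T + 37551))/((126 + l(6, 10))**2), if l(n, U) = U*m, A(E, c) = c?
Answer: -9069165/855117926584 ≈ -1.0606e-5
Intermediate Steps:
m = 122/21 (m = 6 + ((-2 - 2)/(-3 + 6))/7 = 6 + (-4/3)/7 = 6 + (-4*1/3)/7 = 6 + (1/7)*(-4/3) = 6 - 4/21 = 122/21 ≈ 5.8095)
l(n, U) = 122*U/21 (l(n, U) = U*(122/21) = 122*U/21)
((24558 - 45123)/(T + 37551))/((126 + l(6, 10))**2) = ((24558 - 45123)/(19663 + 37551))/((126 + (122/21)*10)**2) = (-20565/57214)/((126 + 1220/21)**2) = (-20565*1/57214)/((3866/21)**2) = -20565/(57214*14945956/441) = -20565/57214*441/14945956 = -9069165/855117926584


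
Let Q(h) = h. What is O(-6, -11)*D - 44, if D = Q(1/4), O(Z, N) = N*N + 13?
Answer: -21/2 ≈ -10.500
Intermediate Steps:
O(Z, N) = 13 + N² (O(Z, N) = N² + 13 = 13 + N²)
D = ¼ (D = 1/4 = ¼ ≈ 0.25000)
O(-6, -11)*D - 44 = (13 + (-11)²)*(¼) - 44 = (13 + 121)*(¼) - 44 = 134*(¼) - 44 = 67/2 - 44 = -21/2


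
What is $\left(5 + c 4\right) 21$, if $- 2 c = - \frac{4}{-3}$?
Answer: $49$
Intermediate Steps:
$c = - \frac{2}{3}$ ($c = - \frac{\left(-4\right) \frac{1}{-3}}{2} = - \frac{\left(-4\right) \left(- \frac{1}{3}\right)}{2} = \left(- \frac{1}{2}\right) \frac{4}{3} = - \frac{2}{3} \approx -0.66667$)
$\left(5 + c 4\right) 21 = \left(5 - \frac{8}{3}\right) 21 = \frac{7}{3} \cdot 21 = 49$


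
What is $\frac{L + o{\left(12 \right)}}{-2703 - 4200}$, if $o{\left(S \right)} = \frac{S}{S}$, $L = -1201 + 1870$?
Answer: $- \frac{670}{6903} \approx -0.097059$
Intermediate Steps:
$L = 669$
$o{\left(S \right)} = 1$
$\frac{L + o{\left(12 \right)}}{-2703 - 4200} = \frac{669 + 1}{-2703 - 4200} = \frac{670}{-6903} = 670 \left(- \frac{1}{6903}\right) = - \frac{670}{6903}$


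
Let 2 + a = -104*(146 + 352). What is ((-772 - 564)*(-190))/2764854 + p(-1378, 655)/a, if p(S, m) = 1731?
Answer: 4180713343/71601424038 ≈ 0.058389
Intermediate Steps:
a = -51794 (a = -2 - 104*(146 + 352) = -2 - 104*498 = -2 - 51792 = -51794)
((-772 - 564)*(-190))/2764854 + p(-1378, 655)/a = ((-772 - 564)*(-190))/2764854 + 1731/(-51794) = -1336*(-190)*(1/2764854) + 1731*(-1/51794) = 253840*(1/2764854) - 1731/51794 = 126920/1382427 - 1731/51794 = 4180713343/71601424038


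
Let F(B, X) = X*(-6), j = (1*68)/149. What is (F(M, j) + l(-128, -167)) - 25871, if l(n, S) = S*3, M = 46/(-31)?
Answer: -3929836/149 ≈ -26375.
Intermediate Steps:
M = -46/31 (M = 46*(-1/31) = -46/31 ≈ -1.4839)
j = 68/149 (j = 68*(1/149) = 68/149 ≈ 0.45638)
F(B, X) = -6*X
l(n, S) = 3*S
(F(M, j) + l(-128, -167)) - 25871 = (-6*68/149 + 3*(-167)) - 25871 = (-408/149 - 501) - 25871 = -75057/149 - 25871 = -3929836/149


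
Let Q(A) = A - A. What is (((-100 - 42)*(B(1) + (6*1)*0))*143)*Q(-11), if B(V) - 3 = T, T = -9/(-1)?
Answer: 0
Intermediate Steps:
T = 9 (T = -9*(-1) = 9)
B(V) = 12 (B(V) = 3 + 9 = 12)
Q(A) = 0
(((-100 - 42)*(B(1) + (6*1)*0))*143)*Q(-11) = (((-100 - 42)*(12 + (6*1)*0))*143)*0 = (-142*(12 + 6*0)*143)*0 = (-142*(12 + 0)*143)*0 = (-142*12*143)*0 = -1704*143*0 = -243672*0 = 0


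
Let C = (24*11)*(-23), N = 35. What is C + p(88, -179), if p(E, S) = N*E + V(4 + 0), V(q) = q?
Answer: -2988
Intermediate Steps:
p(E, S) = 4 + 35*E (p(E, S) = 35*E + (4 + 0) = 35*E + 4 = 4 + 35*E)
C = -6072 (C = 264*(-23) = -6072)
C + p(88, -179) = -6072 + (4 + 35*88) = -6072 + (4 + 3080) = -6072 + 3084 = -2988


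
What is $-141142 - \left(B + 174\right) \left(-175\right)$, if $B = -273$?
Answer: $-158467$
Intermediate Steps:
$-141142 - \left(B + 174\right) \left(-175\right) = -141142 - \left(-273 + 174\right) \left(-175\right) = -141142 - \left(-99\right) \left(-175\right) = -141142 - 17325 = -158467$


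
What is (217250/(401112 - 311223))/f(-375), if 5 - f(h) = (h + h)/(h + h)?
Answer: 108625/179778 ≈ 0.60422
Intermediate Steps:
f(h) = 4 (f(h) = 5 - (h + h)/(h + h) = 5 - 2*h/(2*h) = 5 - 2*h*1/(2*h) = 5 - 1*1 = 5 - 1 = 4)
(217250/(401112 - 311223))/f(-375) = (217250/(401112 - 311223))/4 = (217250/89889)*(¼) = 108625/179778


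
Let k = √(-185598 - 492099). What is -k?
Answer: -I*√677697 ≈ -823.22*I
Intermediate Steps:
k = I*√677697 (k = √(-677697) = I*√677697 ≈ 823.22*I)
-k = -I*√677697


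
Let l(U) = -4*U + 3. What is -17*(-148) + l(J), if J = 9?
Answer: 2483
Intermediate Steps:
l(U) = 3 - 4*U
-17*(-148) + l(J) = -17*(-148) + (3 - 4*9) = 2516 + (3 - 36) = 2516 - 33 = 2483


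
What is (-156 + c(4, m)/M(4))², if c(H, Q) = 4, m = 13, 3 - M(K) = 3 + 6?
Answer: 220900/9 ≈ 24544.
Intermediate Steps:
M(K) = -6 (M(K) = 3 - (3 + 6) = 3 - 1*9 = 3 - 9 = -6)
(-156 + c(4, m)/M(4))² = (-156 + 4/(-6))² = (-156 + 4*(-⅙))² = (-156 - ⅔)² = (-470/3)² = 220900/9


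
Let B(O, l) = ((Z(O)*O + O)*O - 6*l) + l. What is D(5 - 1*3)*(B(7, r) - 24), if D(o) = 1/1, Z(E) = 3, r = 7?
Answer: 137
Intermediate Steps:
D(o) = 1
B(O, l) = -5*l + 4*O**2 (B(O, l) = ((3*O + O)*O - 6*l) + l = ((4*O)*O - 6*l) + l = (4*O**2 - 6*l) + l = (-6*l + 4*O**2) + l = -5*l + 4*O**2)
D(5 - 1*3)*(B(7, r) - 24) = 1*((-5*7 + 4*7**2) - 24) = 1*((-35 + 4*49) - 24) = 1*((-35 + 196) - 24) = 1*(161 - 24) = 1*137 = 137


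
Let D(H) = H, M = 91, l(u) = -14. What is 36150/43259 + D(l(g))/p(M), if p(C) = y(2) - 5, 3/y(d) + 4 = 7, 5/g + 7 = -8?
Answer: 375113/86518 ≈ 4.3357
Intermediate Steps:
g = -1/3 (g = 5/(-7 - 8) = 5/(-15) = 5*(-1/15) = -1/3 ≈ -0.33333)
y(d) = 1 (y(d) = 3/(-4 + 7) = 3/3 = 3*(1/3) = 1)
p(C) = -4 (p(C) = 1 - 5 = -4)
36150/43259 + D(l(g))/p(M) = 36150/43259 - 14/(-4) = 36150*(1/43259) - 14*(-1/4) = 36150/43259 + 7/2 = 375113/86518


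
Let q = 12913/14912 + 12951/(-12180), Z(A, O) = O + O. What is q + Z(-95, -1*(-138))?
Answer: 4174460599/15135680 ≈ 275.80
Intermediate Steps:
Z(A, O) = 2*O
q = -2987081/15135680 (q = 12913*(1/14912) + 12951*(-1/12180) = 12913/14912 - 4317/4060 = -2987081/15135680 ≈ -0.19735)
q + Z(-95, -1*(-138)) = -2987081/15135680 + 2*(-1*(-138)) = -2987081/15135680 + 2*138 = -2987081/15135680 + 276 = 4174460599/15135680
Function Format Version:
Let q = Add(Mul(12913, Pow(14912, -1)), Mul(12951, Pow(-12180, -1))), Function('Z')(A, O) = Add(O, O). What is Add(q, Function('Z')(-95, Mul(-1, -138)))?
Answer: Rational(4174460599, 15135680) ≈ 275.80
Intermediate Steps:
Function('Z')(A, O) = Mul(2, O)
q = Rational(-2987081, 15135680) (q = Add(Mul(12913, Rational(1, 14912)), Mul(12951, Rational(-1, 12180))) = Add(Rational(12913, 14912), Rational(-4317, 4060)) = Rational(-2987081, 15135680) ≈ -0.19735)
Add(q, Function('Z')(-95, Mul(-1, -138))) = Add(Rational(-2987081, 15135680), Mul(2, Mul(-1, -138))) = Add(Rational(-2987081, 15135680), Mul(2, 138)) = Add(Rational(-2987081, 15135680), 276) = Rational(4174460599, 15135680)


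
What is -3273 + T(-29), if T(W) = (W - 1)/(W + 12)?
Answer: -55611/17 ≈ -3271.2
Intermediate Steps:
T(W) = (-1 + W)/(12 + W)
-3273 + T(-29) = -3273 + (-1 - 29)/(12 - 29) = -3273 - 30/(-17) = -3273 - 1/17*(-30) = -3273 + 30/17 = -55611/17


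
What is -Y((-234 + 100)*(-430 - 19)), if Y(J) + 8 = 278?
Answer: -270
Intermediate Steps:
Y(J) = 270 (Y(J) = -8 + 278 = 270)
-Y((-234 + 100)*(-430 - 19)) = -1*270 = -270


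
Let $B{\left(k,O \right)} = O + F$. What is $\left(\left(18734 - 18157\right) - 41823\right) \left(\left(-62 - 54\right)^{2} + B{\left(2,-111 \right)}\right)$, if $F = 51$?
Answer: $-552531416$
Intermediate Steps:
$B{\left(k,O \right)} = 51 + O$ ($B{\left(k,O \right)} = O + 51 = 51 + O$)
$\left(\left(18734 - 18157\right) - 41823\right) \left(\left(-62 - 54\right)^{2} + B{\left(2,-111 \right)}\right) = \left(\left(18734 - 18157\right) - 41823\right) \left(\left(-62 - 54\right)^{2} + \left(51 - 111\right)\right) = \left(577 - 41823\right) \left(\left(-116\right)^{2} - 60\right) = - 41246 \left(13456 - 60\right) = \left(-41246\right) 13396 = -552531416$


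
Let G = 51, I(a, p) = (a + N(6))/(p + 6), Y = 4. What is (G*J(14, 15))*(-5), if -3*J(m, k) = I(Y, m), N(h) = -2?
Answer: 17/2 ≈ 8.5000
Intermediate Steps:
I(a, p) = (-2 + a)/(6 + p) (I(a, p) = (a - 2)/(p + 6) = (-2 + a)/(6 + p))
J(m, k) = -2/(3*(6 + m)) (J(m, k) = -(-2 + 4)/(3*(6 + m)) = -2/(3*(6 + m)))
(G*J(14, 15))*(-5) = (51*(-2/(18 + 3*14)))*(-5) = (51*(-2/(18 + 42)))*(-5) = (51*(-2/60))*(-5) = (51*(-2*1/60))*(-5) = (51*(-1/30))*(-5) = -17/10*(-5) = 17/2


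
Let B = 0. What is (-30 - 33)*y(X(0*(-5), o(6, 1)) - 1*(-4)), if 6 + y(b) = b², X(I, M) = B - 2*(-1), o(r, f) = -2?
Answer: -1890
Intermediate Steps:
X(I, M) = 2 (X(I, M) = 0 - 2*(-1) = 0 + 2 = 2)
y(b) = -6 + b²
(-30 - 33)*y(X(0*(-5), o(6, 1)) - 1*(-4)) = (-30 - 33)*(-6 + (2 - 1*(-4))²) = -63*(-6 + (2 + 4)²) = -63*(-6 + 6²) = -63*(-6 + 36) = -63*30 = -1890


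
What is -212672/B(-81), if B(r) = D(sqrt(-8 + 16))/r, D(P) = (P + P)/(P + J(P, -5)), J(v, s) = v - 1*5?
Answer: 17226432 - 10766520*sqrt(2) ≈ 2.0003e+6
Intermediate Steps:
J(v, s) = -5 + v (J(v, s) = v - 5 = -5 + v)
D(P) = 2*P/(-5 + 2*P) (D(P) = (P + P)/(P + (-5 + P)) = (2*P)/(-5 + 2*P) = 2*P/(-5 + 2*P))
B(r) = 4*sqrt(2)/(r*(-5 + 4*sqrt(2))) (B(r) = (2*sqrt(-8 + 16)/(-5 + 2*sqrt(-8 + 16)))/r = (2*sqrt(8)/(-5 + 2*sqrt(8)))/r = (2*(2*sqrt(2))/(-5 + 2*(2*sqrt(2))))/r = (2*(2*sqrt(2))/(-5 + 4*sqrt(2)))/r = (4*sqrt(2)/(-5 + 4*sqrt(2)))/r = 4*sqrt(2)/(r*(-5 + 4*sqrt(2))))
-212672/B(-81) = -212672*(-81*sqrt(2)*(-5 + 4*sqrt(2))/8) = -(-2153304)*sqrt(2)*(-5 + 4*sqrt(2)) = 2153304*sqrt(2)*(-5 + 4*sqrt(2))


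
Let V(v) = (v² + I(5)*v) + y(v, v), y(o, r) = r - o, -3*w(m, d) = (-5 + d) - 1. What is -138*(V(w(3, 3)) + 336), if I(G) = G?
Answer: -47196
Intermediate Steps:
w(m, d) = 2 - d/3 (w(m, d) = -((-5 + d) - 1)/3 = -(-6 + d)/3 = 2 - d/3)
V(v) = v² + 5*v (V(v) = (v² + 5*v) + (v - v) = (v² + 5*v) + 0 = v² + 5*v)
-138*(V(w(3, 3)) + 336) = -138*((2 - ⅓*3)*(5 + (2 - ⅓*3)) + 336) = -138*((2 - 1)*(5 + (2 - 1)) + 336) = -138*(1*(5 + 1) + 336) = -138*(1*6 + 336) = -138*(6 + 336) = -138*342 = -47196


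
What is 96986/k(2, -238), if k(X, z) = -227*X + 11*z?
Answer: -48493/1536 ≈ -31.571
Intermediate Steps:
96986/k(2, -238) = 96986/(-227*2 + 11*(-238)) = 96986/(-454 - 2618) = 96986/(-3072) = 96986*(-1/3072) = -48493/1536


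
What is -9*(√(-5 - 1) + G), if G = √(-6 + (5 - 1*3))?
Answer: 9*I*(-2 - √6) ≈ -40.045*I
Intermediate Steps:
G = 2*I (G = √(-6 + (5 - 3)) = √(-6 + 2) = √(-4) = 2*I ≈ 2.0*I)
-9*(√(-5 - 1) + G) = -9*(√(-5 - 1) + 2*I) = -9*(√(-6) + 2*I) = -9*(I*√6 + 2*I) = -9*(2*I + I*√6) = -18*I - 9*I*√6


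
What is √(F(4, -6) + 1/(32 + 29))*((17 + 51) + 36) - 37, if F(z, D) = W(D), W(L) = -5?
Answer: -37 + 416*I*√1159/61 ≈ -37.0 + 232.17*I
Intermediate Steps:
F(z, D) = -5
√(F(4, -6) + 1/(32 + 29))*((17 + 51) + 36) - 37 = √(-5 + 1/(32 + 29))*((17 + 51) + 36) - 37 = √(-5 + 1/61)*(68 + 36) - 37 = √(-5 + 1/61)*104 - 37 = √(-304/61)*104 - 37 = (4*I*√1159/61)*104 - 37 = 416*I*√1159/61 - 37 = -37 + 416*I*√1159/61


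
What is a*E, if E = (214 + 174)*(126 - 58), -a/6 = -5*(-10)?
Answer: -7915200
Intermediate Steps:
a = -300 (a = -(-30)*(-10) = -6*50 = -300)
E = 26384 (E = 388*68 = 26384)
a*E = -300*26384 = -7915200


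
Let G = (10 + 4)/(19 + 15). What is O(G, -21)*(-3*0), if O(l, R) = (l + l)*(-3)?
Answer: 0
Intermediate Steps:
G = 7/17 (G = 14/34 = 14*(1/34) = 7/17 ≈ 0.41176)
O(l, R) = -6*l (O(l, R) = (2*l)*(-3) = -6*l)
O(G, -21)*(-3*0) = (-6*7/17)*(-3*0) = -42/17*0 = 0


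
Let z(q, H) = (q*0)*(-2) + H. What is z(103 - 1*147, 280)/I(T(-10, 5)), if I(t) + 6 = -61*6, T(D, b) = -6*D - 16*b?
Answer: -70/93 ≈ -0.75269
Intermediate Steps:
T(D, b) = -16*b - 6*D
z(q, H) = H (z(q, H) = 0*(-2) + H = 0 + H = H)
I(t) = -372 (I(t) = -6 - 61*6 = -6 - 366 = -372)
z(103 - 1*147, 280)/I(T(-10, 5)) = 280/(-372) = 280*(-1/372) = -70/93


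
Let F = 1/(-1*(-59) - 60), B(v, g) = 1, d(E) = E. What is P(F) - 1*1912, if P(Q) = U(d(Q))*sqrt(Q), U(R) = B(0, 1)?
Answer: -1912 + I ≈ -1912.0 + 1.0*I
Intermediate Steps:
U(R) = 1
F = -1 (F = 1/(59 - 60) = 1/(-1) = -1)
P(Q) = sqrt(Q) (P(Q) = 1*sqrt(Q) = sqrt(Q))
P(F) - 1*1912 = sqrt(-1) - 1*1912 = I - 1912 = -1912 + I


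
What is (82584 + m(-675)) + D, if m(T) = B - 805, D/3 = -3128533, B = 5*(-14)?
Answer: -9303890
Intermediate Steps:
B = -70
D = -9385599 (D = 3*(-3128533) = -9385599)
m(T) = -875 (m(T) = -70 - 805 = -875)
(82584 + m(-675)) + D = (82584 - 875) - 9385599 = 81709 - 9385599 = -9303890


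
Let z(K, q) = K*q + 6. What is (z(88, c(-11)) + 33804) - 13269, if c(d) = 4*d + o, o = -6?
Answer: 16141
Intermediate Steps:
c(d) = -6 + 4*d (c(d) = 4*d - 6 = -6 + 4*d)
z(K, q) = 6 + K*q
(z(88, c(-11)) + 33804) - 13269 = ((6 + 88*(-6 + 4*(-11))) + 33804) - 13269 = ((6 + 88*(-6 - 44)) + 33804) - 13269 = ((6 + 88*(-50)) + 33804) - 13269 = ((6 - 4400) + 33804) - 13269 = (-4394 + 33804) - 13269 = 29410 - 13269 = 16141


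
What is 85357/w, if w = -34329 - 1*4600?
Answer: -85357/38929 ≈ -2.1926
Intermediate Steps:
w = -38929 (w = -34329 - 4600 = -38929)
85357/w = 85357/(-38929) = 85357*(-1/38929) = -85357/38929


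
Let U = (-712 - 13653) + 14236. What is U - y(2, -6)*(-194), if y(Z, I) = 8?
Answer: 1423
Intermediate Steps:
U = -129 (U = -14365 + 14236 = -129)
U - y(2, -6)*(-194) = -129 - 8*(-194) = -129 - 1*(-1552) = -129 + 1552 = 1423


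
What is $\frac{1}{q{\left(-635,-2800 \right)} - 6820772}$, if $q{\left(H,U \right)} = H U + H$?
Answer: $- \frac{1}{5043407} \approx -1.9828 \cdot 10^{-7}$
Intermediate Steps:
$q{\left(H,U \right)} = H + H U$
$\frac{1}{q{\left(-635,-2800 \right)} - 6820772} = \frac{1}{- 635 \left(1 - 2800\right) - 6820772} = \frac{1}{\left(-635\right) \left(-2799\right) - 6820772} = \frac{1}{1777365 - 6820772} = \frac{1}{-5043407} = - \frac{1}{5043407}$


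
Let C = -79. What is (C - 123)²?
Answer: 40804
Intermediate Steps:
(C - 123)² = (-79 - 123)² = (-202)² = 40804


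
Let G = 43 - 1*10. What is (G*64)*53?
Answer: 111936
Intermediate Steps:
G = 33 (G = 43 - 10 = 33)
(G*64)*53 = (33*64)*53 = 2112*53 = 111936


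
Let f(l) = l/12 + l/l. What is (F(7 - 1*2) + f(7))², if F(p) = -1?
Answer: 49/144 ≈ 0.34028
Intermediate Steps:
f(l) = 1 + l/12 (f(l) = l*(1/12) + 1 = l/12 + 1 = 1 + l/12)
(F(7 - 1*2) + f(7))² = (-1 + (1 + (1/12)*7))² = (-1 + (1 + 7/12))² = (-1 + 19/12)² = (7/12)² = 49/144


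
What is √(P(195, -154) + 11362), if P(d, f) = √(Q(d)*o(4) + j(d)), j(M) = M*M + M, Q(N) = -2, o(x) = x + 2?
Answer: √(11362 + 8*√597) ≈ 107.51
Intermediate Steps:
o(x) = 2 + x
j(M) = M + M² (j(M) = M² + M = M + M²)
P(d, f) = √(-12 + d*(1 + d)) (P(d, f) = √(-2*(2 + 4) + d*(1 + d)) = √(-2*6 + d*(1 + d)) = √(-12 + d*(1 + d)))
√(P(195, -154) + 11362) = √(√(-12 + 195*(1 + 195)) + 11362) = √(√(-12 + 195*196) + 11362) = √(√(-12 + 38220) + 11362) = √(√38208 + 11362) = √(8*√597 + 11362) = √(11362 + 8*√597)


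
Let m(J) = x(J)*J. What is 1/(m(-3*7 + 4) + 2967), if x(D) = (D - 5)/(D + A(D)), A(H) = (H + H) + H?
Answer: 2/5923 ≈ 0.00033767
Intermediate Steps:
A(H) = 3*H (A(H) = 2*H + H = 3*H)
x(D) = (-5 + D)/(4*D) (x(D) = (D - 5)/(D + 3*D) = (-5 + D)/((4*D)) = (-5 + D)*(1/(4*D)) = (-5 + D)/(4*D))
m(J) = -5/4 + J/4 (m(J) = ((-5 + J)/(4*J))*J = -5/4 + J/4)
1/(m(-3*7 + 4) + 2967) = 1/((-5/4 + (-3*7 + 4)/4) + 2967) = 1/((-5/4 + (-21 + 4)/4) + 2967) = 1/((-5/4 + (1/4)*(-17)) + 2967) = 1/((-5/4 - 17/4) + 2967) = 1/(-11/2 + 2967) = 1/(5923/2) = 2/5923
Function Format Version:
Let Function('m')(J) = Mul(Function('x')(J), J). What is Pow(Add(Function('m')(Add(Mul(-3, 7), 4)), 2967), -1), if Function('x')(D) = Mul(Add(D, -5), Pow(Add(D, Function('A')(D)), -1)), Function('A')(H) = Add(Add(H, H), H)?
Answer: Rational(2, 5923) ≈ 0.00033767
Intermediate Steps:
Function('A')(H) = Mul(3, H) (Function('A')(H) = Add(Mul(2, H), H) = Mul(3, H))
Function('x')(D) = Mul(Rational(1, 4), Pow(D, -1), Add(-5, D)) (Function('x')(D) = Mul(Add(D, -5), Pow(Add(D, Mul(3, D)), -1)) = Mul(Add(-5, D), Pow(Mul(4, D), -1)) = Mul(Add(-5, D), Mul(Rational(1, 4), Pow(D, -1))) = Mul(Rational(1, 4), Pow(D, -1), Add(-5, D)))
Function('m')(J) = Add(Rational(-5, 4), Mul(Rational(1, 4), J)) (Function('m')(J) = Mul(Mul(Rational(1, 4), Pow(J, -1), Add(-5, J)), J) = Add(Rational(-5, 4), Mul(Rational(1, 4), J)))
Pow(Add(Function('m')(Add(Mul(-3, 7), 4)), 2967), -1) = Pow(Add(Add(Rational(-5, 4), Mul(Rational(1, 4), Add(Mul(-3, 7), 4))), 2967), -1) = Pow(Add(Add(Rational(-5, 4), Mul(Rational(1, 4), Add(-21, 4))), 2967), -1) = Pow(Add(Add(Rational(-5, 4), Mul(Rational(1, 4), -17)), 2967), -1) = Pow(Add(Add(Rational(-5, 4), Rational(-17, 4)), 2967), -1) = Pow(Add(Rational(-11, 2), 2967), -1) = Pow(Rational(5923, 2), -1) = Rational(2, 5923)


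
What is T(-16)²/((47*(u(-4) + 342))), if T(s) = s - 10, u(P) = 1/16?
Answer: 832/19787 ≈ 0.042048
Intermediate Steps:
u(P) = 1/16
T(s) = -10 + s
T(-16)²/((47*(u(-4) + 342))) = (-10 - 16)²/((47*(1/16 + 342))) = (-26)²/((47*(5473/16))) = 676/(257231/16) = 676*(16/257231) = 832/19787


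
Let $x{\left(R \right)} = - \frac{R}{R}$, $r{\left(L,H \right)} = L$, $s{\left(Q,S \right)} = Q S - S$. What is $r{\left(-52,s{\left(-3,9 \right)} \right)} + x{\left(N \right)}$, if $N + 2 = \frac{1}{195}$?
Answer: $-53$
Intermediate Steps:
$s{\left(Q,S \right)} = - S + Q S$
$N = - \frac{389}{195}$ ($N = -2 + \frac{1}{195} = - \frac{389}{195} \approx -1.9949$)
$x{\left(R \right)} = -1$ ($x{\left(R \right)} = \left(-1\right) 1 = -1$)
$r{\left(-52,s{\left(-3,9 \right)} \right)} + x{\left(N \right)} = -52 - 1 = -53$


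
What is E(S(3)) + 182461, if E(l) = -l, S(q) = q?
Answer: 182458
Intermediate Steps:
E(S(3)) + 182461 = -1*3 + 182461 = -3 + 182461 = 182458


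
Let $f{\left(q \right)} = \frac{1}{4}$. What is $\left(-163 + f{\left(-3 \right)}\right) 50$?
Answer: $- \frac{16275}{2} \approx -8137.5$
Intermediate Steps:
$f{\left(q \right)} = \frac{1}{4}$
$\left(-163 + f{\left(-3 \right)}\right) 50 = \left(-163 + \frac{1}{4}\right) 50 = \left(- \frac{651}{4}\right) 50 = - \frac{16275}{2}$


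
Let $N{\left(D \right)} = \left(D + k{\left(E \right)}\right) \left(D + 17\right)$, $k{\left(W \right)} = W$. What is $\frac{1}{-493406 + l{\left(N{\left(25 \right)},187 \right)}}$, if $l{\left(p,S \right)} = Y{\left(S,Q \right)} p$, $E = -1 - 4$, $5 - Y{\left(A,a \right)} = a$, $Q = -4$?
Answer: $- \frac{1}{485846} \approx -2.0583 \cdot 10^{-6}$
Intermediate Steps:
$Y{\left(A,a \right)} = 5 - a$
$E = -5$
$N{\left(D \right)} = \left(-5 + D\right) \left(17 + D\right)$ ($N{\left(D \right)} = \left(D - 5\right) \left(D + 17\right) = \left(-5 + D\right) \left(17 + D\right)$)
$l{\left(p,S \right)} = 9 p$ ($l{\left(p,S \right)} = \left(5 - -4\right) p = \left(5 + 4\right) p = 9 p$)
$\frac{1}{-493406 + l{\left(N{\left(25 \right)},187 \right)}} = \frac{1}{-493406 + 9 \left(-85 + 25^{2} + 12 \cdot 25\right)} = \frac{1}{-493406 + 9 \left(-85 + 625 + 300\right)} = \frac{1}{-493406 + 9 \cdot 840} = \frac{1}{-493406 + 7560} = \frac{1}{-485846} = - \frac{1}{485846}$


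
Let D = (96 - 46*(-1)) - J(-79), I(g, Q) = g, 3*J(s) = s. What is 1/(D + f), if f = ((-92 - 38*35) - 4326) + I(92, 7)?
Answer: -3/16463 ≈ -0.00018223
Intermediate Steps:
J(s) = s/3
f = -5656 (f = ((-92 - 38*35) - 4326) + 92 = ((-92 - 1330) - 4326) + 92 = (-1422 - 4326) + 92 = -5748 + 92 = -5656)
D = 505/3 (D = (96 - 46*(-1)) - (-79)/3 = (96 + 46) - 1*(-79/3) = 142 + 79/3 = 505/3 ≈ 168.33)
1/(D + f) = 1/(505/3 - 5656) = 1/(-16463/3) = -3/16463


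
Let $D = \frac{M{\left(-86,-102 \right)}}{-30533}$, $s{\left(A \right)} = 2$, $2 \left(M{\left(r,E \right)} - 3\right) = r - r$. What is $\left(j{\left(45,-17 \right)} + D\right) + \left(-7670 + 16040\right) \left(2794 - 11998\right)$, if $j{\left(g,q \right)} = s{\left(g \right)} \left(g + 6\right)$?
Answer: $- \frac{2352182262477}{30533} \approx -7.7037 \cdot 10^{7}$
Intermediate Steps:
$M{\left(r,E \right)} = 3$ ($M{\left(r,E \right)} = 3 + \frac{r - r}{2} = 3 + \frac{1}{2} \cdot 0 = 3 + 0 = 3$)
$j{\left(g,q \right)} = 12 + 2 g$ ($j{\left(g,q \right)} = 2 \left(g + 6\right) = 2 \left(6 + g\right) = 12 + 2 g$)
$D = - \frac{3}{30533}$ ($D = \frac{3}{-30533} = 3 \left(- \frac{1}{30533}\right) = - \frac{3}{30533} \approx -9.8254 \cdot 10^{-5}$)
$\left(j{\left(45,-17 \right)} + D\right) + \left(-7670 + 16040\right) \left(2794 - 11998\right) = \left(\left(12 + 2 \cdot 45\right) - \frac{3}{30533}\right) + \left(-7670 + 16040\right) \left(2794 - 11998\right) = \left(\left(12 + 90\right) - \frac{3}{30533}\right) + 8370 \left(-9204\right) = \left(102 - \frac{3}{30533}\right) - 77037480 = \frac{3114363}{30533} - 77037480 = - \frac{2352182262477}{30533}$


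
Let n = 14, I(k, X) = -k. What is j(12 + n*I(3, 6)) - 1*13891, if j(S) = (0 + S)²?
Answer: -12991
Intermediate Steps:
j(S) = S²
j(12 + n*I(3, 6)) - 1*13891 = (12 + 14*(-1*3))² - 1*13891 = (12 + 14*(-3))² - 13891 = (12 - 42)² - 13891 = (-30)² - 13891 = 900 - 13891 = -12991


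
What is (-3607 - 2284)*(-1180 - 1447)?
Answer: 15475657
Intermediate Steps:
(-3607 - 2284)*(-1180 - 1447) = -5891*(-2627) = 15475657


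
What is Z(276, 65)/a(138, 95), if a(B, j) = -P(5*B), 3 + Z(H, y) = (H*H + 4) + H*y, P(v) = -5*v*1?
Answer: 94117/3450 ≈ 27.280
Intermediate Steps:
P(v) = -5*v
Z(H, y) = 1 + H² + H*y (Z(H, y) = -3 + ((H*H + 4) + H*y) = -3 + ((H² + 4) + H*y) = -3 + ((4 + H²) + H*y) = -3 + (4 + H² + H*y) = 1 + H² + H*y)
a(B, j) = 25*B (a(B, j) = -(-5)*5*B = -(-25)*B = 25*B)
Z(276, 65)/a(138, 95) = (1 + 276² + 276*65)/((25*138)) = (1 + 76176 + 17940)/3450 = 94117*(1/3450) = 94117/3450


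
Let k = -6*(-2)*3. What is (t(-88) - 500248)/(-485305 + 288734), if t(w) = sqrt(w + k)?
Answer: 500248/196571 - 2*I*sqrt(13)/196571 ≈ 2.5449 - 3.6684e-5*I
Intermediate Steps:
k = 36 (k = 12*3 = 36)
t(w) = sqrt(36 + w) (t(w) = sqrt(w + 36) = sqrt(36 + w))
(t(-88) - 500248)/(-485305 + 288734) = (sqrt(36 - 88) - 500248)/(-485305 + 288734) = (sqrt(-52) - 500248)/(-196571) = (2*I*sqrt(13) - 500248)*(-1/196571) = (-500248 + 2*I*sqrt(13))*(-1/196571) = 500248/196571 - 2*I*sqrt(13)/196571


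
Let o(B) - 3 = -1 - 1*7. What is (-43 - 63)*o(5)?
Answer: 530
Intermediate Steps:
o(B) = -5 (o(B) = 3 + (-1 - 1*7) = 3 + (-1 - 7) = 3 - 8 = -5)
(-43 - 63)*o(5) = (-43 - 63)*(-5) = -106*(-5) = 530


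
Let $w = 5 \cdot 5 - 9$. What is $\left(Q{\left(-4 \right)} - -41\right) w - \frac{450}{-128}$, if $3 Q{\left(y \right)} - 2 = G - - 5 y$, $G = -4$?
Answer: $\frac{104099}{192} \approx 542.18$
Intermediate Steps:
$Q{\left(y \right)} = - \frac{2}{3} + \frac{5 y}{3}$ ($Q{\left(y \right)} = \frac{2}{3} + \frac{-4 - - 5 y}{3} = \frac{2}{3} + \frac{-4 + 5 y}{3} = \frac{2}{3} + \left(- \frac{4}{3} + \frac{5 y}{3}\right) = - \frac{2}{3} + \frac{5 y}{3}$)
$w = 16$ ($w = 25 - 9 = 16$)
$\left(Q{\left(-4 \right)} - -41\right) w - \frac{450}{-128} = \left(\left(- \frac{2}{3} + \frac{5}{3} \left(-4\right)\right) - -41\right) 16 - \frac{450}{-128} = \left(\left(- \frac{2}{3} - \frac{20}{3}\right) + 41\right) 16 - - \frac{225}{64} = \left(- \frac{22}{3} + 41\right) 16 + \frac{225}{64} = \frac{101}{3} \cdot 16 + \frac{225}{64} = \frac{1616}{3} + \frac{225}{64} = \frac{104099}{192}$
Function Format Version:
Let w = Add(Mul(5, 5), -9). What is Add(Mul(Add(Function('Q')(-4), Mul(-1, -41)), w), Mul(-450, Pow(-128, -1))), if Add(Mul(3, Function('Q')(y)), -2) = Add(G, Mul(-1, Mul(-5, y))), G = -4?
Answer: Rational(104099, 192) ≈ 542.18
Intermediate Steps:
Function('Q')(y) = Add(Rational(-2, 3), Mul(Rational(5, 3), y)) (Function('Q')(y) = Add(Rational(2, 3), Mul(Rational(1, 3), Add(-4, Mul(-1, Mul(-5, y))))) = Add(Rational(2, 3), Mul(Rational(1, 3), Add(-4, Mul(5, y)))) = Add(Rational(2, 3), Add(Rational(-4, 3), Mul(Rational(5, 3), y))) = Add(Rational(-2, 3), Mul(Rational(5, 3), y)))
w = 16 (w = Add(25, -9) = 16)
Add(Mul(Add(Function('Q')(-4), Mul(-1, -41)), w), Mul(-450, Pow(-128, -1))) = Add(Mul(Add(Add(Rational(-2, 3), Mul(Rational(5, 3), -4)), Mul(-1, -41)), 16), Mul(-450, Pow(-128, -1))) = Add(Mul(Add(Add(Rational(-2, 3), Rational(-20, 3)), 41), 16), Mul(-450, Rational(-1, 128))) = Add(Mul(Add(Rational(-22, 3), 41), 16), Rational(225, 64)) = Add(Mul(Rational(101, 3), 16), Rational(225, 64)) = Add(Rational(1616, 3), Rational(225, 64)) = Rational(104099, 192)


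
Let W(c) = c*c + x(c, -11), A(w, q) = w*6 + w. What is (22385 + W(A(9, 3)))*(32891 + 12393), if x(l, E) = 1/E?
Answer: 13127514612/11 ≈ 1.1934e+9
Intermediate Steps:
A(w, q) = 7*w (A(w, q) = 6*w + w = 7*w)
W(c) = -1/11 + c² (W(c) = c*c + 1/(-11) = c² - 1/11 = -1/11 + c²)
(22385 + W(A(9, 3)))*(32891 + 12393) = (22385 + (-1/11 + (7*9)²))*(32891 + 12393) = (22385 + (-1/11 + 63²))*45284 = (22385 + (-1/11 + 3969))*45284 = (22385 + 43658/11)*45284 = (289893/11)*45284 = 13127514612/11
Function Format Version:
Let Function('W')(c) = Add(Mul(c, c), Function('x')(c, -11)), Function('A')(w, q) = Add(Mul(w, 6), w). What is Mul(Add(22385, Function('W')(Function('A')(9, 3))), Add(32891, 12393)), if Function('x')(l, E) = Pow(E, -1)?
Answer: Rational(13127514612, 11) ≈ 1.1934e+9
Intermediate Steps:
Function('A')(w, q) = Mul(7, w) (Function('A')(w, q) = Add(Mul(6, w), w) = Mul(7, w))
Function('W')(c) = Add(Rational(-1, 11), Pow(c, 2)) (Function('W')(c) = Add(Mul(c, c), Pow(-11, -1)) = Add(Pow(c, 2), Rational(-1, 11)) = Add(Rational(-1, 11), Pow(c, 2)))
Mul(Add(22385, Function('W')(Function('A')(9, 3))), Add(32891, 12393)) = Mul(Add(22385, Add(Rational(-1, 11), Pow(Mul(7, 9), 2))), Add(32891, 12393)) = Mul(Add(22385, Add(Rational(-1, 11), Pow(63, 2))), 45284) = Mul(Add(22385, Add(Rational(-1, 11), 3969)), 45284) = Mul(Add(22385, Rational(43658, 11)), 45284) = Mul(Rational(289893, 11), 45284) = Rational(13127514612, 11)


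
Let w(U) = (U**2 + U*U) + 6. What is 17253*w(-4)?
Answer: 655614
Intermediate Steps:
w(U) = 6 + 2*U**2 (w(U) = (U**2 + U**2) + 6 = 2*U**2 + 6 = 6 + 2*U**2)
17253*w(-4) = 17253*(6 + 2*(-4)**2) = 17253*(6 + 2*16) = 17253*(6 + 32) = 17253*38 = 655614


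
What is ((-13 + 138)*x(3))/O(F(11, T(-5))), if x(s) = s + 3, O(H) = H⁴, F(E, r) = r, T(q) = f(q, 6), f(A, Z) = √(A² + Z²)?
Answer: 750/3721 ≈ 0.20156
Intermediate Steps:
T(q) = √(36 + q²) (T(q) = √(q² + 6²) = √(q² + 36) = √(36 + q²))
x(s) = 3 + s
((-13 + 138)*x(3))/O(F(11, T(-5))) = ((-13 + 138)*(3 + 3))/((√(36 + (-5)²))⁴) = (125*6)/((√(36 + 25))⁴) = 750/((√61)⁴) = 750/3721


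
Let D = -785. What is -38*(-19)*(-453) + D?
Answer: -327851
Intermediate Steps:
-38*(-19)*(-453) + D = -38*(-19)*(-453) - 785 = 722*(-453) - 785 = -327066 - 785 = -327851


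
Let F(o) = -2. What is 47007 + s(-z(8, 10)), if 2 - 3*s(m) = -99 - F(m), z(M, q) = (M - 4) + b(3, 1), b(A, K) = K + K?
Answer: 47040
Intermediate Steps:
b(A, K) = 2*K
z(M, q) = -2 + M (z(M, q) = (M - 4) + 2*1 = (-4 + M) + 2 = -2 + M)
s(m) = 33 (s(m) = ⅔ - (-99 - 1*(-2))/3 = ⅔ - (-99 + 2)/3 = ⅔ - ⅓*(-97) = ⅔ + 97/3 = 33)
47007 + s(-z(8, 10)) = 47007 + 33 = 47040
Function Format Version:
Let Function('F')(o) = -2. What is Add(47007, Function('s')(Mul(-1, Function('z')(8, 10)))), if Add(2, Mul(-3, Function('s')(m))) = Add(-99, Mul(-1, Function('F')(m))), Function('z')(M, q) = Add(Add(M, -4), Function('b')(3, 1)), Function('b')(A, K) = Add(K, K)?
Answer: 47040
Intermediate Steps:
Function('b')(A, K) = Mul(2, K)
Function('z')(M, q) = Add(-2, M) (Function('z')(M, q) = Add(Add(M, -4), Mul(2, 1)) = Add(Add(-4, M), 2) = Add(-2, M))
Function('s')(m) = 33 (Function('s')(m) = Add(Rational(2, 3), Mul(Rational(-1, 3), Add(-99, Mul(-1, -2)))) = Add(Rational(2, 3), Mul(Rational(-1, 3), Add(-99, 2))) = Add(Rational(2, 3), Mul(Rational(-1, 3), -97)) = Add(Rational(2, 3), Rational(97, 3)) = 33)
Add(47007, Function('s')(Mul(-1, Function('z')(8, 10)))) = Add(47007, 33) = 47040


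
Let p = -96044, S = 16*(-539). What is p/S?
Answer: 24011/2156 ≈ 11.137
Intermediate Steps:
S = -8624
p/S = -96044/(-8624) = -96044*(-1/8624) = 24011/2156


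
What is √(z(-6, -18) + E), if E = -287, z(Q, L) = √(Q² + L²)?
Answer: √(-287 + 6*√10) ≈ 16.372*I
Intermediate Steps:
z(Q, L) = √(L² + Q²)
√(z(-6, -18) + E) = √(√((-18)² + (-6)²) - 287) = √(√(324 + 36) - 287) = √(√360 - 287) = √(6*√10 - 287) = √(-287 + 6*√10)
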